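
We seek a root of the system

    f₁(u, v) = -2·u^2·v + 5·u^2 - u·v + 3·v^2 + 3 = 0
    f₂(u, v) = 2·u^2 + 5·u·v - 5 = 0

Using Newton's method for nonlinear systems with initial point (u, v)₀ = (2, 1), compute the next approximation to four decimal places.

(0.6914, 1.4012)

At (2, 1): F = (16.0000, 13.0000).
Jacobian J = [[-4·u·v + 10·u - v, -2·u^2 - u + 6·v], [4·u + 5·v, 5·u]].
At the point, J = [[11.0000, -4.0000], [13.0000, 10.0000]] (det J = 162.0000).
Solving J·Δ = −F gives Δ = (-1.3086, 0.4012).
Then the next iterate is (u, v)₁ = (0.6914, 1.4012).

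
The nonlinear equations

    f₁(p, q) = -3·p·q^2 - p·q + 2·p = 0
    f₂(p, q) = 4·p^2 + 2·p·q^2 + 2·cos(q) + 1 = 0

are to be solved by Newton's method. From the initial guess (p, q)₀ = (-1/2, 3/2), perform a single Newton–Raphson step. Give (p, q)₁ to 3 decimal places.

At (-1/2, 3/2): F = (3.125, -0.10853).
Jacobian J = [[-3·q^2 - q + 2, -6·p·q - p], [8·p + 2·q^2, 4·p·q - 2·sin(q)]].
At the point, J = [[-6.250, 5.000], [0.500, -4.99499]] (det J = 28.71869).
Solving J·Δ = −F gives Δ = (0.525, 0.031).
Then the next iterate is (p, q)₁ = (0.025, 1.531).

(0.025, 1.531)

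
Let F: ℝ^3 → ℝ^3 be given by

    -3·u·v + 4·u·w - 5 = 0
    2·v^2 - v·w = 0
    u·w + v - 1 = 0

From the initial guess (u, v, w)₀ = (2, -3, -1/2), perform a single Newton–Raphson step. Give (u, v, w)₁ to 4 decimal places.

(0.7489, -1.2260, 0.8002)

At (2, -3, -1/2): F = (9.0000, 16.5000, -5.0000).
Jacobian J = [[-3·v + 4·w, -3·u, 4·u], [0, 4·v - w, -v], [w, 1, u]].
At the point, J = [[7.0000, -6.0000, 8.0000], [0.0000, -11.5000, 3.0000], [-0.5000, 1.0000, 2.0000]] (det J = -219.0000).
Solving J·Δ = −F gives Δ = (-1.2511, 1.7740, 1.3002).
Then the next iterate is (u, v, w)₁ = (0.7489, -1.2260, 0.8002).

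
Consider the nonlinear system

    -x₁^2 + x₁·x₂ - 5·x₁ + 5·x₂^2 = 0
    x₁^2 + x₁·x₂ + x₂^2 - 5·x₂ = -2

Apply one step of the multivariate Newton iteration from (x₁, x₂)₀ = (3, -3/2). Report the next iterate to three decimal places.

(0.586, -0.423)

At (3, -3/2): F = (-17.250, 16.250).
Jacobian J = [[-2·x₁ + x₂ - 5, x₁ + 10·x₂], [2·x₁ + x₂, x₁ + 2·x₂ - 5]].
At the point, J = [[-12.500, -12.000], [4.500, -5.000]] (det J = 116.500).
Solving J·Δ = −F gives Δ = (-2.414, 1.077).
Then the next iterate is (x₁, x₂)₁ = (0.586, -0.423).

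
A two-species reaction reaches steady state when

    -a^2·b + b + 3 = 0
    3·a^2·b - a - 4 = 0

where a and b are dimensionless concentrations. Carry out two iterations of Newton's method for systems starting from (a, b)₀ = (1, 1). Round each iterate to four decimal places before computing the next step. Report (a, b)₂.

(-0.5519, -1.8506)

At (1, 1): F = (3.0000, -2.0000).
Jacobian J = [[-2·a·b, -a^2 + 1], [6·a·b - 1, 3·a^2]].
At the point, J = [[-2.0000, 0.0000], [5.0000, 3.0000]] (det J = -6.0000).
Solving J·Δ = −F gives Δ = (1.5000, -1.8333).
Then the next iterate is (a, b)₁ = (2.5000, -0.8333).
Round to (2.5000, -0.8333) and repeat: F = (7.374825, -22.124375), J = [[4.1665, -5.2500], [-13.4995, 18.7500]].
Δ = (-3.0519, -1.0173), so (a, b)₂ = (-0.5519, -1.8506).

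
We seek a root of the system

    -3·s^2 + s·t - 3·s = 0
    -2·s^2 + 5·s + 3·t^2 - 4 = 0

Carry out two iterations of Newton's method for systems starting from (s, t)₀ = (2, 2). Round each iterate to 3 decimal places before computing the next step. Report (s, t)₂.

At (2, 2): F = (-14.000, 10.000).
Jacobian J = [[-6·s + t - 3, s], [-4·s + 5, 6·t]].
At the point, J = [[-13.000, 2.000], [-3.000, 12.000]] (det J = -150.000).
Solving J·Δ = −F gives Δ = (-1.253, -1.147).
Then the next iterate is (s, t)₁ = (0.747, 0.853).
Round to (0.747, 0.853) and repeat: F = (-3.27784, 0.80181), J = [[-6.629, 0.747], [2.012, 5.118]].
Δ = (-0.490, 0.036), so (s, t)₂ = (0.257, 0.889).

(0.257, 0.889)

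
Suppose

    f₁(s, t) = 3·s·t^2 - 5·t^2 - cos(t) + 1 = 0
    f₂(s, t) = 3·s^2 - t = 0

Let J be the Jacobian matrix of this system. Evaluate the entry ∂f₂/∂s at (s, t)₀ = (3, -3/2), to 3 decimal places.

∂f₂/∂s = 6·s.
At (3, -3/2) this is 18.000.

18.000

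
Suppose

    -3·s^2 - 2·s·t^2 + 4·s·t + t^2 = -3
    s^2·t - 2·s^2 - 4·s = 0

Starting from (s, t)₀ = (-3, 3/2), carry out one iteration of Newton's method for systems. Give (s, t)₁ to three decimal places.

(-1.354, 0.850)

At (-3, 3/2): F = (-26.250, 7.500).
Jacobian J = [[-6·s - 2·t^2 + 4·t, -4·s·t + 4·s + 2·t], [2·s·t - 4·s - 4, s^2]].
At the point, J = [[19.500, 9.000], [-1.000, 9.000]] (det J = 184.500).
Solving J·Δ = −F gives Δ = (1.646, -0.650).
Then the next iterate is (s, t)₁ = (-1.354, 0.850).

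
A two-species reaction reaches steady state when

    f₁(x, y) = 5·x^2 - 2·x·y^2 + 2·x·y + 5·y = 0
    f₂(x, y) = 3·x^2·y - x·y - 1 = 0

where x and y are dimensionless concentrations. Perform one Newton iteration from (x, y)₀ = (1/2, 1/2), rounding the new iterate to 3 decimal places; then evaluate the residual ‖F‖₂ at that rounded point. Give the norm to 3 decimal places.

23.511

At (1/2, 1/2): F = (4.000, -0.875).
Jacobian J = [[10·x - 2·y^2 + 2·y, -4·x·y + 2·x + 5], [6·x·y - y, 3·x^2 - x]].
At the point, J = [[5.500, 5.000], [1.000, 0.250]] (det J = -3.625).
Solving J·Δ = −F gives Δ = (1.483, -2.431).
Then the next iterate is (x, y)₁ = (1.983, -1.931).
Re-evaluating at (1.983, -1.931): F = (-12.44017, -19.95058), so ‖F‖₂ = 23.511.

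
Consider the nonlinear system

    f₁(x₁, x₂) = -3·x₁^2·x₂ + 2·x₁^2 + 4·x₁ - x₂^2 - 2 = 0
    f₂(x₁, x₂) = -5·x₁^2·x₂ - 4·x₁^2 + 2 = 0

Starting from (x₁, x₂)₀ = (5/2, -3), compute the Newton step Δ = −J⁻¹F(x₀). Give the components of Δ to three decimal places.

At (5/2, -3): F = (67.750, 70.750).
Jacobian J = [[-6·x₁·x₂ + 4·x₁ + 4, -3·x₁^2 - 2·x₂], [-10·x₁·x₂ - 8·x₁, -5·x₁^2]].
At the point, J = [[59.000, -12.750], [55.000, -31.250]] (det J = -1142.500).
Solving J·Δ = −F gives Δ = (-1.064, 0.392).

(-1.064, 0.392)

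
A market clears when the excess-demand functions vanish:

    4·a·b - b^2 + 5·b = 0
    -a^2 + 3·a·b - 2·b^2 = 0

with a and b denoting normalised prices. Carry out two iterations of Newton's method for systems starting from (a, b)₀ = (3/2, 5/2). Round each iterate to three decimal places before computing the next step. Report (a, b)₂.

(-0.152, 0.206)

At (3/2, 5/2): F = (21.250, -3.500).
Jacobian J = [[4·b, 4·a - 2·b + 5], [-2·a + 3·b, 3·a - 4·b]].
At the point, J = [[10.000, 6.000], [4.500, -5.500]] (det J = -82.000).
Solving J·Δ = −F gives Δ = (-1.169, -1.593).
Then the next iterate is (a, b)₁ = (0.331, 0.907).
Round to (0.331, 0.907) and repeat: F = (4.91322, -0.85421), J = [[3.628, 4.510], [2.059, -2.635]].
Δ = (-0.483, -0.701), so (a, b)₂ = (-0.152, 0.206).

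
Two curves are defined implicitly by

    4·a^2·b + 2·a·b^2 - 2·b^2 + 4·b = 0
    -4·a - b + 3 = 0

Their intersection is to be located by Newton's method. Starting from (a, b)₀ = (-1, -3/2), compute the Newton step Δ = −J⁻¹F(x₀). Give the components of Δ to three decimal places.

(2.346, -0.886)

At (-1, -3/2): F = (-21.000, 8.500).
Jacobian J = [[8·a·b + 2·b^2, 4·a^2 + 4·a·b - 4·b + 4], [-4, -1]].
At the point, J = [[16.500, 20.000], [-4.000, -1.000]] (det J = 63.500).
Solving J·Δ = −F gives Δ = (2.346, -0.886).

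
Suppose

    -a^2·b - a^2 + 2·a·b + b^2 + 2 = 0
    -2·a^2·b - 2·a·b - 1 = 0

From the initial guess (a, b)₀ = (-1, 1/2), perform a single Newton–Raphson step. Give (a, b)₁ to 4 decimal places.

At (-1, 1/2): F = (-0.2500, -1.0000).
Jacobian J = [[-2·a·b - 2·a + 2·b, -a^2 + 2·a + 2·b], [-4·a·b - 2·b, -2·a^2 - 2·a]].
At the point, J = [[4.0000, -2.0000], [1.0000, 0.0000]] (det J = 2.0000).
Solving J·Δ = −F gives Δ = (1.0000, 1.8750).
Then the next iterate is (a, b)₁ = (0.0000, 2.3750).

(0.0000, 2.3750)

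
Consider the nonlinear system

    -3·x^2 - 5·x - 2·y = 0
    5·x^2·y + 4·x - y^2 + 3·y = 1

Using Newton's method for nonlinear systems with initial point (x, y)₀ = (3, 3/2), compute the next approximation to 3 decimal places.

(1.011, 1.871)

At (3, 3/2): F = (-45.000, 80.750).
Jacobian J = [[-6·x - 5, -2], [10·x·y + 4, 5·x^2 - 2·y + 3]].
At the point, J = [[-23.000, -2.000], [49.000, 45.000]] (det J = -937.000).
Solving J·Δ = −F gives Δ = (-1.989, 0.371).
Then the next iterate is (x, y)₁ = (1.011, 1.871).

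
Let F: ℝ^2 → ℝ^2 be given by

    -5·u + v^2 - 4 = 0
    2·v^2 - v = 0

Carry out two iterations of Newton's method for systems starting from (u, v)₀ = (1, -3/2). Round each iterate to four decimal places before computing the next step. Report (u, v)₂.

(-0.8231, -0.2314)

At (1, -3/2): F = (-6.7500, 6.0000).
Jacobian J = [[-5, 2·v], [0, 4·v - 1]].
At the point, J = [[-5.0000, -3.0000], [0.0000, -7.0000]] (det J = 35.0000).
Solving J·Δ = −F gives Δ = (-1.8643, 0.8571).
Then the next iterate is (u, v)₁ = (-0.8643, -0.6429).
Round to (-0.8643, -0.6429) and repeat: F = (0.734820, 1.469541), J = [[-5.0000, -1.2858], [0.0000, -3.5716]].
Δ = (0.0412, 0.4115), so (u, v)₂ = (-0.8231, -0.2314).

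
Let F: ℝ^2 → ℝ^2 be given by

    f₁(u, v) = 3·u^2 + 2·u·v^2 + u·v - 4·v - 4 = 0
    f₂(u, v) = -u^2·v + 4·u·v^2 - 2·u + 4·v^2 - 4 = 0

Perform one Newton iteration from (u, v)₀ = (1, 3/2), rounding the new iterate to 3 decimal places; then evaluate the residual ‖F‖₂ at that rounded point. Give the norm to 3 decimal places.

At (1, 3/2): F = (-1.000, 10.500).
Jacobian J = [[6·u + 2·v^2 + v, 4·u·v + u - 4], [-2·u·v + 4·v^2 - 2, -u^2 + 8·u·v + 8·v]].
At the point, J = [[12.000, 3.000], [4.000, 23.000]] (det J = 264.000).
Solving J·Δ = −F gives Δ = (0.206, -0.492).
Then the next iterate is (u, v)₁ = (1.206, 1.008).
Re-evaluating at (1.206, 1.008): F = (-0.00230, 1.08768), so ‖F‖₂ = 1.088.

1.088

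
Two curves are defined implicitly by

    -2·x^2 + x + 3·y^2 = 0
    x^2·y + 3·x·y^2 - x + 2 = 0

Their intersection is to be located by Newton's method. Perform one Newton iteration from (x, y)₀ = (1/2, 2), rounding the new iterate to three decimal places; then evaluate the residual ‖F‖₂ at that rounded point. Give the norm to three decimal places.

4.162

At (1/2, 2): F = (12.000, 8.000).
Jacobian J = [[-4·x + 1, 6·y], [2·x·y + 3·y^2 - 1, x^2 + 6·x·y]].
At the point, J = [[-1.000, 12.000], [13.000, 6.250]] (det J = -162.250).
Solving J·Δ = −F gives Δ = (-0.129, -1.011).
Then the next iterate is (x, y)₁ = (0.371, 0.989).
Re-evaluating at (0.371, 0.989): F = (3.03008, 2.85378), so ‖F‖₂ = 4.162.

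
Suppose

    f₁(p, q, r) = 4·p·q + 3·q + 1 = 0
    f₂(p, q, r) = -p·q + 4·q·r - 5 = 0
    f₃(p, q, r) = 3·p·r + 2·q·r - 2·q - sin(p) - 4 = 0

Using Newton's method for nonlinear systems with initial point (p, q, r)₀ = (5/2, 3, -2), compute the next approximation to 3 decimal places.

(0.494, 1.775, -0.532)

At (5/2, 3, -2): F = (40.000, -36.500, -37.59847).
Jacobian J = [[4·q, 4·p + 3, 0], [-q, -p + 4·r, 4·q], [3·r - cos(p), 2·r - 2, 3·p + 2·q]].
At the point, J = [[12.000, 13.000, 0.000], [-3.000, -10.500, 12.000], [-5.19886, -6.000, 13.500]] (det J = -1121.52160).
Solving J·Δ = −F gives Δ = (-2.006, -1.225, 1.468).
Then the next iterate is (p, q, r)₁ = (0.494, 1.775, -0.532).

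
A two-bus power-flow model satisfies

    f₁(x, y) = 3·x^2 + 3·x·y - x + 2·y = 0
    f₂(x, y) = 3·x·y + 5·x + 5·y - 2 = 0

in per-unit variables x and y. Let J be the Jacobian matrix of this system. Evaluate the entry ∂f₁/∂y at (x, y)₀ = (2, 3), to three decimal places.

8.000

∂f₁/∂y = 3·x + 2.
At (2, 3) this is 8.000.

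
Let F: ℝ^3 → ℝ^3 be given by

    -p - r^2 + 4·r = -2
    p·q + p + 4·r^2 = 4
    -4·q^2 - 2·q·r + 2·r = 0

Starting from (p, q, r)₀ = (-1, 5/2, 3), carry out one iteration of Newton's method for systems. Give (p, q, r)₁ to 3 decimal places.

(10.937, 1.535, 0.031)

At (-1, 5/2, 3): F = (6.000, 28.500, -34.000).
Jacobian J = [[-1, 0, -2·r + 4], [q + 1, p, 8·r], [0, -8·q - 2·r, -2·q + 2]].
At the point, J = [[-1.000, 0.000, -2.000], [3.500, -1.000, 24.000], [0.000, -26.000, -3.000]] (det J = -445.000).
Solving J·Δ = −F gives Δ = (11.937, -0.965, -2.969).
Then the next iterate is (p, q, r)₁ = (10.937, 1.535, 0.031).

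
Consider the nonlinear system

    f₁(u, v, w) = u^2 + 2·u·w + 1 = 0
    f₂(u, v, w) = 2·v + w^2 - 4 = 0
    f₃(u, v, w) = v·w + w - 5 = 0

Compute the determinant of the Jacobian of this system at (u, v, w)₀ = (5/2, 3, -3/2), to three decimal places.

7.000

J = [[2·u + 2·w, 0, 2·u], [0, 2, 2·w], [0, w, v + 1]].
At the point, J = [[2.000, 0.000, 5.000], [0.000, 2.000, -3.000], [0.000, -1.500, 4.000]].
det J = 7.000.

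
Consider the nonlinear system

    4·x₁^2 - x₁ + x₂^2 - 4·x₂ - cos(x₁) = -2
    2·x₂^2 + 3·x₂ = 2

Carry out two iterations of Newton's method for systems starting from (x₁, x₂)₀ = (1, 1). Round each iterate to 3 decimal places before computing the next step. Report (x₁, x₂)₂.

(0.561, 0.502)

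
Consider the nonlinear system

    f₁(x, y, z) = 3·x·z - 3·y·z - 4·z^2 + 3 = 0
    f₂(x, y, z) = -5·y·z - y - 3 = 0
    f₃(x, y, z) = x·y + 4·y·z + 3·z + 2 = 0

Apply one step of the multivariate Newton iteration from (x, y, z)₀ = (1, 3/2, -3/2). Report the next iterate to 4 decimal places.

(2.2667, 1.5000, -0.6000)

At (1, 3/2, -3/2): F = (-3.7500, 6.7500, -10.0000).
Jacobian J = [[3·z, -3·z, 3·x - 3·y - 8·z], [0, -5·z - 1, -5·y], [y, x + 4·z, 4·y + 3]].
At the point, J = [[-4.5000, 4.5000, 10.5000], [0.0000, 6.5000, -7.5000], [1.5000, -5.0000, 9.0000]] (det J = -247.5000).
Solving J·Δ = −F gives Δ = (1.2667, 0.0000, 0.9000).
Then the next iterate is (x, y, z)₁ = (2.2667, 1.5000, -0.6000).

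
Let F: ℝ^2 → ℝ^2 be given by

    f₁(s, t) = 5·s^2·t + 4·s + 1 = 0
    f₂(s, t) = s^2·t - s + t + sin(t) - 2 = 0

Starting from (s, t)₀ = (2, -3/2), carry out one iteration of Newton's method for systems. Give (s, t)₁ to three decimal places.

(-15.580, -23.304)

At (2, -3/2): F = (-21.000, -12.49749).
Jacobian J = [[10·s·t + 4, 5·s^2], [2·s·t - 1, s^2 + cos(t) + 1]].
At the point, J = [[-26.000, 20.000], [-7.000, 5.07074]] (det J = 8.16083).
Solving J·Δ = −F gives Δ = (-17.580, -21.804).
Then the next iterate is (s, t)₁ = (-15.580, -23.304).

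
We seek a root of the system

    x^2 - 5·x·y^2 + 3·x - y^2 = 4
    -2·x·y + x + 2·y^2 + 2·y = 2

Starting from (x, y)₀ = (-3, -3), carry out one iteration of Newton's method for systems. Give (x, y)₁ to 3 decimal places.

(-1.190, -2.582)

At (-3, -3): F = (122.000, -11.000).
Jacobian J = [[2·x - 5·y^2 + 3, -10·x·y - 2·y], [-2·y + 1, -2·x + 4·y + 2]].
At the point, J = [[-48.000, -84.000], [7.000, -4.000]] (det J = 780.000).
Solving J·Δ = −F gives Δ = (1.810, 0.418).
Then the next iterate is (x, y)₁ = (-1.190, -2.582).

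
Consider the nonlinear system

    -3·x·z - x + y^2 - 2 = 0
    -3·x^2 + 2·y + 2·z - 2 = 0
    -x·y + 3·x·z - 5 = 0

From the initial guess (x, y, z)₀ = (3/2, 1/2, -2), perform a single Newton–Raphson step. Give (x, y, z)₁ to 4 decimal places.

At (3/2, 1/2, -2): F = (5.7500, -11.7500, -14.7500).
Jacobian J = [[-3·z - 1, 2·y, -3·x], [-6·x, 2, 2], [-y + 3·z, -x, 3·x]].
At the point, J = [[5.0000, 1.0000, -4.5000], [-9.0000, 2.0000, 2.0000], [-6.5000, -1.5000, 4.5000]] (det J = -31.7500).
Solving J·Δ = −F gives Δ = (-3.7697, -6.6909, -4.3976).
Then the next iterate is (x, y, z)₁ = (-2.2697, -6.1909, -6.3976).

(-2.2697, -6.1909, -6.3976)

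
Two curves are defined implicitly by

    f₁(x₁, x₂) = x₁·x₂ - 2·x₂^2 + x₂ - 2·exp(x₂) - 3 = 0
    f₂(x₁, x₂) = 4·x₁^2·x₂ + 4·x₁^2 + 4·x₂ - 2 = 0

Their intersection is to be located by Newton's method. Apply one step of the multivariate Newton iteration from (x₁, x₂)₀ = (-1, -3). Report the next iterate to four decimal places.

At (-1, -3): F = (-21.099574, -22.0000).
Jacobian J = [[x₂, x₁ - 4·x₂ - 2·exp(x₂) + 1], [8·x₁·x₂ + 8·x₁, 4·x₁^2 + 4]].
At the point, J = [[-3.0000, 11.900426], [16.0000, 8.0000]] (det J = -214.406814).
Solving J·Δ = −F gives Δ = (0.4338, 1.8824).
Then the next iterate is (x₁, x₂)₁ = (-0.5662, -1.1176).

(-0.5662, -1.1176)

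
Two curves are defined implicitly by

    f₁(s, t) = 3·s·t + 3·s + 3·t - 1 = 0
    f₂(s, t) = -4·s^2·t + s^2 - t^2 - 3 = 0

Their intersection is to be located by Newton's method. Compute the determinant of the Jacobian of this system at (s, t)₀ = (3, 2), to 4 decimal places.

144.0000

J = [[3·t + 3, 3·s + 3], [-8·s·t + 2·s, -4·s^2 - 2·t]].
At the point, J = [[9.0000, 12.0000], [-42.0000, -40.0000]].
det J = 144.0000.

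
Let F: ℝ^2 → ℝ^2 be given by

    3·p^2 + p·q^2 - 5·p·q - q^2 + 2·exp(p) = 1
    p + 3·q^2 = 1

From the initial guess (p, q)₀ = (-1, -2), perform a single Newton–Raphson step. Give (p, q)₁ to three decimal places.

(-0.549, -1.129)

At (-1, -2): F = (-15.26424, 10.000).
Jacobian J = [[6·p + q^2 - 5·q + 2·exp(p), 2·p·q - 5·p - 2·q], [1, 6·q]].
At the point, J = [[8.73576, 13.000], [1.000, -12.000]] (det J = -117.82911).
Solving J·Δ = −F gives Δ = (0.451, 0.871).
Then the next iterate is (p, q)₁ = (-0.549, -1.129).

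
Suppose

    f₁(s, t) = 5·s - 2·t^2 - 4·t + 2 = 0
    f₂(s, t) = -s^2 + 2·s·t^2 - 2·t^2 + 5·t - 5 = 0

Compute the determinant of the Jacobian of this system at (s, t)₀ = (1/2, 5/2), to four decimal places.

J = [[5, -4·t - 4], [-2·s + 2·t^2, 4·s·t - 4·t + 5]].
At the point, J = [[5.0000, -14.0000], [11.5000, 0.0000]].
det J = 161.0000.

161.0000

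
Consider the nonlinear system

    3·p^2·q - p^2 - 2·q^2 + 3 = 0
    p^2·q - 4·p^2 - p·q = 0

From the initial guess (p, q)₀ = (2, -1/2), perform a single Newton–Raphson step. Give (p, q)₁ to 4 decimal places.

(1.0089, -0.6722)

At (2, -1/2): F = (-7.5000, -17.0000).
Jacobian J = [[6·p·q - 2·p, 3·p^2 - 4·q], [2·p·q - 8·p - q, p^2 - p]].
At the point, J = [[-10.0000, 14.0000], [-17.5000, 2.0000]] (det J = 225.0000).
Solving J·Δ = −F gives Δ = (-0.9911, -0.1722).
Then the next iterate is (p, q)₁ = (1.0089, -0.6722).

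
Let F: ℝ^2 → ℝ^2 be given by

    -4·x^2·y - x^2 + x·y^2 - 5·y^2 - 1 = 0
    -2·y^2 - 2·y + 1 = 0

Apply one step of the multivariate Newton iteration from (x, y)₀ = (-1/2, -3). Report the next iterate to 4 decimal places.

(-6.7750, -1.9000)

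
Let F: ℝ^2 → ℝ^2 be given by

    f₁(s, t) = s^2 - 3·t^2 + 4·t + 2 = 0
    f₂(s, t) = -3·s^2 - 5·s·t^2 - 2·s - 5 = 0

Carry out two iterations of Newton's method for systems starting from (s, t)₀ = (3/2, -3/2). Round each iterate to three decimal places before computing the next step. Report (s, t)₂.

At (3/2, -3/2): F = (-8.500, -31.625).
Jacobian J = [[2·s, -6·t + 4], [-6·s - 5·t^2 - 2, -10·s·t]].
At the point, J = [[3.000, 13.000], [-22.250, 22.500]] (det J = 356.750).
Solving J·Δ = −F gives Δ = (-0.616, 0.796).
Then the next iterate is (s, t)₁ = (0.884, -0.704).
Round to (0.884, -0.704) and repeat: F = (-1.52139, -11.30299), J = [[1.768, 8.224], [-9.78208, 6.22336]].
Δ = (-0.913, 0.381), so (s, t)₂ = (-0.029, -0.323).

(-0.029, -0.323)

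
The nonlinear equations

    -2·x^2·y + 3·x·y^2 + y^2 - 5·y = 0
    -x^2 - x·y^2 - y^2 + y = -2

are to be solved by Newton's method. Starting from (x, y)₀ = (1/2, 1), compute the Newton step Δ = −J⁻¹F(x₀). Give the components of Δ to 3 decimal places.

(2.208, -1.583)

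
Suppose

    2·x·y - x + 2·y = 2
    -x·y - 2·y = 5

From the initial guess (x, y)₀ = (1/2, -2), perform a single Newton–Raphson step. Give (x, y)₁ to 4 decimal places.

(-2.7692, -4.6154)

At (1/2, -2): F = (-8.5000, 0.0000).
Jacobian J = [[2·y - 1, 2·x + 2], [-y, -x - 2]].
At the point, J = [[-5.0000, 3.0000], [2.0000, -2.5000]] (det J = 6.5000).
Solving J·Δ = −F gives Δ = (-3.2692, -2.6154).
Then the next iterate is (x, y)₁ = (-2.7692, -4.6154).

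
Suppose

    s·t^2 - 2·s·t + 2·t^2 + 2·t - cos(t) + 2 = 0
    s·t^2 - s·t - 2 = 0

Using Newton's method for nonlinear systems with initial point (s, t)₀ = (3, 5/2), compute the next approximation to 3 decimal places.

(4.346, 1.309)

At (3, 5/2): F = (24.05114, 9.250).
Jacobian J = [[t^2 - 2·t, 2·s·t - 2·s + 4·t + sin(t) + 2], [t^2 - t, 2·s·t - s]].
At the point, J = [[1.250, 21.59847], [3.750, 12.000]] (det J = -65.99427).
Solving J·Δ = −F gives Δ = (1.346, -1.191).
Then the next iterate is (s, t)₁ = (4.346, 1.309).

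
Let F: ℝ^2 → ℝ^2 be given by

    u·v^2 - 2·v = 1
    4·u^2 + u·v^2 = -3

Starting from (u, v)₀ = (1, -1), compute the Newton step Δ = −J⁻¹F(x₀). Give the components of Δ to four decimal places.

At (1, -1): F = (2.0000, 8.0000).
Jacobian J = [[v^2, 2·u·v - 2], [8·u + v^2, 2·u·v]].
At the point, J = [[1.0000, -4.0000], [9.0000, -2.0000]] (det J = 34.0000).
Solving J·Δ = −F gives Δ = (-0.8235, 0.2941).

(-0.8235, 0.2941)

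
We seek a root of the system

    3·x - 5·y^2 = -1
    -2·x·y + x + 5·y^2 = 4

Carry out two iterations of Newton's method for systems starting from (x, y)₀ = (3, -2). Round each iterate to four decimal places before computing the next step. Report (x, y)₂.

At (3, -2): F = (-10.0000, 31.0000).
Jacobian J = [[3, -10·y], [-2·y + 1, -2·x + 10·y]].
At the point, J = [[3.0000, 20.0000], [5.0000, -26.0000]] (det J = -178.0000).
Solving J·Δ = −F gives Δ = (-2.0225, 0.8034).
Then the next iterate is (x, y)₁ = (0.9775, -1.1966).
Round to (0.9775, -1.1966) and repeat: F = (-3.226758, 6.476111), J = [[3.0000, 11.9660], [3.3932, -13.9210]].
Δ = (-0.3955, 0.3688), so (x, y)₂ = (0.5820, -0.8278).

(0.5820, -0.8278)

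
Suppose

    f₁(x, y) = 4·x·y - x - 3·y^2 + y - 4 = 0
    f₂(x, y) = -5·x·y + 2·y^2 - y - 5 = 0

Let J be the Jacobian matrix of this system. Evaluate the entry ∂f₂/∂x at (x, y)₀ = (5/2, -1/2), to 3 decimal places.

2.500

∂f₂/∂x = -5·y.
At (5/2, -1/2) this is 2.500.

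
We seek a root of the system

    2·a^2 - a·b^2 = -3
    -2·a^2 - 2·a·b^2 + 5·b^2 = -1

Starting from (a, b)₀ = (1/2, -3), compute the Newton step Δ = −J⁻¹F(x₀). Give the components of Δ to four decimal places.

At (1/2, -3): F = (-1.0000, 36.5000).
Jacobian J = [[4·a - b^2, -2·a·b], [-4·a - 2·b^2, -4·a·b + 10·b]].
At the point, J = [[-7.0000, 3.0000], [-20.0000, -24.0000]] (det J = 228.0000).
Solving J·Δ = −F gives Δ = (0.3750, 1.2083).

(0.3750, 1.2083)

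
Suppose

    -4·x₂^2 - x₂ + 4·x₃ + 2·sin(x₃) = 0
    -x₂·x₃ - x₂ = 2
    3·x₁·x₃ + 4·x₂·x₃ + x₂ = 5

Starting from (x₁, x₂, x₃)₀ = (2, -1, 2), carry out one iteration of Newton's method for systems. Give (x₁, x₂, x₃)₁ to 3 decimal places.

(3.220, -1.221, 0.336)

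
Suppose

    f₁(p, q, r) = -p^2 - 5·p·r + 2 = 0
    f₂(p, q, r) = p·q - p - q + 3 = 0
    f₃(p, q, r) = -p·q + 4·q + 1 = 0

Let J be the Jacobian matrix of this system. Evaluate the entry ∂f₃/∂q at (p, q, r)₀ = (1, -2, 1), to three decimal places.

3.000

∂f₃/∂q = -p + 4.
At (1, -2, 1) this is 3.000.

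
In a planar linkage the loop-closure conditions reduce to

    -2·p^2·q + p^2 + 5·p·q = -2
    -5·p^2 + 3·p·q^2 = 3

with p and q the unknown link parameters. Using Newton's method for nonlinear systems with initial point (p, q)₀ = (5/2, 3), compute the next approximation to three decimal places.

(3.325, 2.224)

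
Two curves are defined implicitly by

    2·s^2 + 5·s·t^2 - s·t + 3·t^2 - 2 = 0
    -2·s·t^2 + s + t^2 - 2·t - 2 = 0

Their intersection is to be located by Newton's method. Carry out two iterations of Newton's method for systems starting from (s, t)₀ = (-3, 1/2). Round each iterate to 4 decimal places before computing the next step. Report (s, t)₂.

At (-3, 1/2): F = (14.5000, -4.2500).
Jacobian J = [[4·s + 5·t^2 - t, 10·s·t - s + 6·t], [-2·t^2 + 1, -4·s·t + 2·t - 2]].
At the point, J = [[-11.2500, -9.0000], [0.5000, 5.0000]] (det J = -51.7500).
Solving J·Δ = −F gives Δ = (0.6618, 0.7838).
Then the next iterate is (s, t)₁ = (-2.3382, 1.2838).
Round to (-2.3382, 1.2838) and repeat: F = (-2.387866, 2.449716), J = [[-2.395888, -19.976812], [-2.296285, 12.574725]].
Δ = (0.2488, -0.1494), so (s, t)₂ = (-2.0894, 1.1344).

(-2.0894, 1.1344)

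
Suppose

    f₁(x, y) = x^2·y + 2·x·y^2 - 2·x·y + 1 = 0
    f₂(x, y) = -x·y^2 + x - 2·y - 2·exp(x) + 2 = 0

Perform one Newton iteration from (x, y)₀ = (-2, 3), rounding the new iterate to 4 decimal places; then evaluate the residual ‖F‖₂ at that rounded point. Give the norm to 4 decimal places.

At (-2, 3): F = (-11.0000, 11.729329).
Jacobian J = [[2·x·y + 2·y^2 - 2·y, x^2 + 4·x·y - 2·x], [-y^2 - 2·exp(x) + 1, -2·x·y - 2]].
At the point, J = [[0.0000, -16.0000], [-8.270671, 10.0000]] (det J = -132.330729).
Solving J·Δ = −F gives Δ = (0.5869, -0.6875).
Then the next iterate is (x, y)₁ = (-1.4131, 2.3125).
Re-evaluating at (-1.4131, 2.3125): F = (-2.960239, 3.031898), so ‖F‖₂ = 4.2374.

4.2374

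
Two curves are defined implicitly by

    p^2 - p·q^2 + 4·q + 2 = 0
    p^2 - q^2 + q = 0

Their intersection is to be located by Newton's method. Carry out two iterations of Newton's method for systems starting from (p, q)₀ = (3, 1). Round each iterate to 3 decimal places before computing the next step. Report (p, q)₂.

(2.243, 3.283)

At (3, 1): F = (12.000, 9.000).
Jacobian J = [[2·p - q^2, -2·p·q + 4], [2·p, -2·q + 1]].
At the point, J = [[5.000, -2.000], [6.000, -1.000]] (det J = 7.000).
Solving J·Δ = −F gives Δ = (-0.857, 3.857).
Then the next iterate is (p, q)₁ = (2.143, 4.857).
Round to (2.143, 4.857) and repeat: F = (-24.53388, -14.141), J = [[-19.30445, -16.81710], [4.286, -8.714]].
Δ = (0.100, -1.574), so (p, q)₂ = (2.243, 3.283).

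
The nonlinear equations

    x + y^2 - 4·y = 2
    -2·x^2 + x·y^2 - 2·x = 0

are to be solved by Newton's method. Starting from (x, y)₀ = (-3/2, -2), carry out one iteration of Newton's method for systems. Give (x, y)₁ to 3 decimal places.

(-1.371, -0.921)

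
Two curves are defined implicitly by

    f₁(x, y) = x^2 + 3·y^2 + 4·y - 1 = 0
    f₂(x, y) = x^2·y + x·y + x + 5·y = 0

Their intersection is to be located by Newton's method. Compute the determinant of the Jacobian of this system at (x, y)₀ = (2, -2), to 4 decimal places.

J = [[2·x, 6·y + 4], [2·x·y + y + 1, x^2 + x + 5]].
At the point, J = [[4.0000, -8.0000], [-9.0000, 11.0000]].
det J = -28.0000.

-28.0000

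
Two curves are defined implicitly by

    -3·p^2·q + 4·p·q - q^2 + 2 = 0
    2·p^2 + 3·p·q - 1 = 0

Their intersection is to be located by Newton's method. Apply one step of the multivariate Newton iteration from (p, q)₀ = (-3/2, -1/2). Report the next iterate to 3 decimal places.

At (-3/2, -1/2): F = (8.125, 5.750).
Jacobian J = [[-6·p·q + 4·q, -3·p^2 + 4·p - 2·q], [4·p + 3·q, 3·p]].
At the point, J = [[-6.500, -11.750], [-7.500, -4.500]] (det J = -58.875).
Solving J·Δ = −F gives Δ = (0.527, 0.400).
Then the next iterate is (p, q)₁ = (-0.973, -0.100).

(-0.973, -0.100)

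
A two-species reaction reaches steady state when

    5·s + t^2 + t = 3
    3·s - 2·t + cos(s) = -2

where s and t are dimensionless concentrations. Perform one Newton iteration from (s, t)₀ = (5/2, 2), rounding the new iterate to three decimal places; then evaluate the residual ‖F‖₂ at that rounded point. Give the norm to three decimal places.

0.504

At (5/2, 2): F = (15.500, 4.69886).
Jacobian J = [[5, 2·t + 1], [-sin(s) + 3, -2]].
At the point, J = [[5.000, 5.000], [2.40153, -2.000]] (det J = -22.00764).
Solving J·Δ = −F gives Δ = (-2.476, -0.624).
Then the next iterate is (s, t)₁ = (0.024, 1.376).
Re-evaluating at (0.024, 1.376): F = (0.38938, 0.31971), so ‖F‖₂ = 0.504.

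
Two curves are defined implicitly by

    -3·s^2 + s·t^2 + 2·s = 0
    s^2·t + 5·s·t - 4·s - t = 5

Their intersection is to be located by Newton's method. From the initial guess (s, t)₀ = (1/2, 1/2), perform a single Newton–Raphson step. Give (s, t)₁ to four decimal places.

(5.0769, 6.6154)

At (1/2, 1/2): F = (0.3750, -6.1250).
Jacobian J = [[-6·s + t^2 + 2, 2·s·t], [2·s·t + 5·t - 4, s^2 + 5·s - 1]].
At the point, J = [[-0.7500, 0.5000], [-1.0000, 1.7500]] (det J = -0.8125).
Solving J·Δ = −F gives Δ = (4.5769, 6.1154).
Then the next iterate is (s, t)₁ = (5.0769, 6.6154).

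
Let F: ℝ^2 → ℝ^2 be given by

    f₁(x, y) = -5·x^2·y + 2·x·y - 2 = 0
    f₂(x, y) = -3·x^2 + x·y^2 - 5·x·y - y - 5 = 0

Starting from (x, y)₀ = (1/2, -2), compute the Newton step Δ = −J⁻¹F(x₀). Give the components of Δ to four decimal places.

(0.2996, 1.1901)

At (1/2, -2): F = (-1.5000, 3.2500).
Jacobian J = [[-10·x·y + 2·y, -5·x^2 + 2·x], [-6·x + y^2 - 5·y, 2·x·y - 5·x - 1]].
At the point, J = [[6.0000, -0.2500], [11.0000, -5.5000]] (det J = -30.2500).
Solving J·Δ = −F gives Δ = (0.2996, 1.1901).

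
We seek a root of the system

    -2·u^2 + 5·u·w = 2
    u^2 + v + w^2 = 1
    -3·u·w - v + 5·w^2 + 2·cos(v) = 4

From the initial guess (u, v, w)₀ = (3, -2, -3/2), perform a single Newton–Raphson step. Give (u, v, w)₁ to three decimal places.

At (3, -2, -3/2): F = (-42.500, 8.250, 21.91771).
Jacobian J = [[-4·u + 5·w, 0, 5·u], [2·u, 1, 2·w], [-3·w, -2·sin(v) - 1, -3·u + 10·w]].
At the point, J = [[-19.500, 0.000, 15.000], [6.000, 1.000, -3.000], [4.500, 0.81859, -24.000]] (det J = 426.28574).
Solving J·Δ = −F gives Δ = (-1.614, 3.640, 0.735).
Then the next iterate is (u, v, w)₁ = (1.386, 1.640, -0.765).

(1.386, 1.640, -0.765)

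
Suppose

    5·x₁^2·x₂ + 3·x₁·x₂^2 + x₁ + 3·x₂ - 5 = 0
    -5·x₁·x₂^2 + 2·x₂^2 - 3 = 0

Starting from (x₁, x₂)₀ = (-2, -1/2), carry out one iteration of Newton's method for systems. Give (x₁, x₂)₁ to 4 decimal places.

(0.2912, -0.7387)

At (-2, -1/2): F = (-20.0000, 0.0000).
Jacobian J = [[10·x₁·x₂ + 3·x₂^2 + 1, 5·x₁^2 + 6·x₁·x₂ + 3], [-5·x₂^2, -10·x₁·x₂ + 4·x₂]].
At the point, J = [[11.7500, 29.0000], [-1.2500, -12.0000]] (det J = -104.7500).
Solving J·Δ = −F gives Δ = (2.2912, -0.2387).
Then the next iterate is (x₁, x₂)₁ = (0.2912, -0.7387).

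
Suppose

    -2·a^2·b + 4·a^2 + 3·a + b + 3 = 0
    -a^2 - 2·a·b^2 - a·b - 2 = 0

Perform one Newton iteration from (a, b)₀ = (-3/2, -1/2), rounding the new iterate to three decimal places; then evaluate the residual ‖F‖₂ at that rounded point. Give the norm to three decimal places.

At (-3/2, -1/2): F = (9.250, -4.250).
Jacobian J = [[-4·a·b + 8·a + 3, -2·a^2 + 1], [-2·a - 2·b^2 - b, -4·a·b - a]].
At the point, J = [[-12.000, -3.500], [3.000, -1.500]] (det J = 28.500).
Solving J·Δ = −F gives Δ = (1.009, -0.816).
Then the next iterate is (a, b)₁ = (-0.491, -1.316).
Re-evaluating at (-0.491, -1.316): F = (1.80985, -1.18655), so ‖F‖₂ = 2.164.

2.164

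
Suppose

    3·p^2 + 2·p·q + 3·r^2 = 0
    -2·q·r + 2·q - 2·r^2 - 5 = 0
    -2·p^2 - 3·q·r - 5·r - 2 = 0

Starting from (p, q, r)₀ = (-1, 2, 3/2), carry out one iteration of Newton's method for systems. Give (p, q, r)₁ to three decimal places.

(-0.613, 0.147, 0.535)

At (-1, 2, 3/2): F = (5.750, -11.500, -20.500).
Jacobian J = [[6·p + 2·q, 2·p, 6·r], [0, -2·r + 2, -2·q - 4·r], [-4·p, -3·r, -3·q - 5]].
At the point, J = [[-2.000, -2.000, 9.000], [0.000, -1.000, -10.000], [4.000, -4.500, -11.000]] (det J = 184.000).
Solving J·Δ = −F gives Δ = (0.387, -1.853, -0.965).
Then the next iterate is (p, q, r)₁ = (-0.613, 0.147, 0.535).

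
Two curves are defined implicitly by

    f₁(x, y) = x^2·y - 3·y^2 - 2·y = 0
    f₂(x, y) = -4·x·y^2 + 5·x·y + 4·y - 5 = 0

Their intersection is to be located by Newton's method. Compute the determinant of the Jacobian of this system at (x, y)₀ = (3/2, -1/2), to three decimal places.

J = [[2·x·y, x^2 - 6·y - 2], [-4·y^2 + 5·y, -8·x·y + 5·x + 4]].
At the point, J = [[-1.500, 3.250], [-3.500, 17.500]].
det J = -14.875.

-14.875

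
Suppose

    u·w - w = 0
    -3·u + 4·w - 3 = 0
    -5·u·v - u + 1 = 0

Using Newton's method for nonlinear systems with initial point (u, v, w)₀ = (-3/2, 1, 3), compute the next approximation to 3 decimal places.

At (-3/2, 1, 3): F = (-7.500, 13.500, 10.000).
Jacobian J = [[w, 0, u - 1], [-3, 0, 4], [-5·v - 1, -5·u, 0]].
At the point, J = [[3.000, 0.000, -2.500], [-3.000, 0.000, 4.000], [-6.000, 7.500, 0.000]] (det J = -33.750).
Solving J·Δ = −F gives Δ = (-0.833, -2.000, -4.000).
Then the next iterate is (u, v, w)₁ = (-2.333, -1.000, -1.000).

(-2.333, -1.000, -1.000)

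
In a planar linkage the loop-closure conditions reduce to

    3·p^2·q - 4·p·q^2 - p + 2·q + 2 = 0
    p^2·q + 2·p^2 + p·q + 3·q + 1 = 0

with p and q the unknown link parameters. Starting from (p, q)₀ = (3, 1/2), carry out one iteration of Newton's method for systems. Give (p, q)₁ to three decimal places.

(1.151, 0.644)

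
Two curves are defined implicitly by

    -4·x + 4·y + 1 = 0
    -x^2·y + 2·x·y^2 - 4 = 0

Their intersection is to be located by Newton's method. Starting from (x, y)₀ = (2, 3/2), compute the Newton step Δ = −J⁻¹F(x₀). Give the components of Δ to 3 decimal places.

At (2, 3/2): F = (-1.000, -1.000).
Jacobian J = [[-4, 4], [-2·x·y + 2·y^2, -x^2 + 4·x·y]].
At the point, J = [[-4.000, 4.000], [-1.500, 8.000]] (det J = -26.000).
Solving J·Δ = −F gives Δ = (-0.154, 0.096).

(-0.154, 0.096)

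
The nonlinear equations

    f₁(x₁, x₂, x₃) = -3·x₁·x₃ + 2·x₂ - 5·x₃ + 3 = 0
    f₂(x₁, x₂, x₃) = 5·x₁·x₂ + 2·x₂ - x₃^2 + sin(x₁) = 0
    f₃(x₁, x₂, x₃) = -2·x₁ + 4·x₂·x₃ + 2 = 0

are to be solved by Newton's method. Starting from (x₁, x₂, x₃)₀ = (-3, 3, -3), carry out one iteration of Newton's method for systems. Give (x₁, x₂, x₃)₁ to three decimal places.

At (-3, 3, -3): F = (-3.000, -48.14112, -28.000).
Jacobian J = [[-3·x₃, 2, -3·x₁ - 5], [5·x₂ + cos(x₁), 5·x₁ + 2, -2·x₃], [-2, 4·x₃, 4·x₂]].
At the point, J = [[9.000, 2.000, 4.000], [14.01001, -13.000, 6.000], [-2.000, -12.000, 12.000]] (det J = -1892.72054).
Solving J·Δ = −F gives Δ = (1.018, -2.695, -0.192).
Then the next iterate is (x₁, x₂, x₃)₁ = (-1.982, 0.305, -3.192).

(-1.982, 0.305, -3.192)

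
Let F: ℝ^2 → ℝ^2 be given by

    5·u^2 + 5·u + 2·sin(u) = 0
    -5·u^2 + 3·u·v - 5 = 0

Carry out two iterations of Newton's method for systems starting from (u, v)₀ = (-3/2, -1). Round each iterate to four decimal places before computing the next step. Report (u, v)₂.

At (-3/2, -1): F = (1.755010, -11.7500).
Jacobian J = [[10·u + 2·cos(u) + 5, 0], [-10·u + 3·v, 3·u]].
At the point, J = [[-9.858526, 0.0000], [12.0000, -4.5000]] (det J = 44.363365).
Solving J·Δ = −F gives Δ = (0.1780, -2.1364).
Then the next iterate is (u, v)₁ = (-1.3220, -3.1364).
Round to (-1.3220, -3.1364) and repeat: F = (0.190001, -1.299458), J = [[-7.727525, 0.0000], [3.8108, -3.9660]].
Δ = (0.0246, -0.3040), so (u, v)₂ = (-1.2974, -3.4404).

(-1.2974, -3.4404)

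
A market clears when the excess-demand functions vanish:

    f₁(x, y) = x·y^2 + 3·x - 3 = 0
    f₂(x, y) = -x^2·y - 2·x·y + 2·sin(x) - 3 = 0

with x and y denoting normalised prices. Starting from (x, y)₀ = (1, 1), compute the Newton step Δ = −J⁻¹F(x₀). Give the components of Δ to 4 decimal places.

At (1, 1): F = (1.0000, -4.317058).
Jacobian J = [[y^2 + 3, 2·x·y], [-2·x·y - 2·y + 2·cos(x), -x^2 - 2·x]].
At the point, J = [[4.0000, 2.0000], [-2.919395, -3.0000]] (det J = -6.161209).
Solving J·Δ = −F gives Δ = (0.9144, -2.3289).

(0.9144, -2.3289)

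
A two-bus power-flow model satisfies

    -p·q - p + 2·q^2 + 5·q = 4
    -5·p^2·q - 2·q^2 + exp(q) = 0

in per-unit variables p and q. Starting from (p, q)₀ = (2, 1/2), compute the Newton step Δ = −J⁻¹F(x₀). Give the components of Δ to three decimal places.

(-1.560, 0.332)

At (2, 1/2): F = (-4.000, -8.85128).
Jacobian J = [[-q - 1, -p + 4·q + 5], [-10·p·q, -5·p^2 - 4·q + exp(q)]].
At the point, J = [[-1.500, 5.000], [-10.000, -20.35128]] (det J = 80.52692).
Solving J·Δ = −F gives Δ = (-1.560, 0.332).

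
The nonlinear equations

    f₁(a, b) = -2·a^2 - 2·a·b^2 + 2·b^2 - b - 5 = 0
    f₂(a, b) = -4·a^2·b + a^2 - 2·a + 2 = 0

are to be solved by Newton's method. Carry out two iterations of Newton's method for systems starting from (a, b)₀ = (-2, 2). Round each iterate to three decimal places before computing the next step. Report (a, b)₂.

At (-2, 2): F = (9.000, -22.000).
Jacobian J = [[-4·a - 2·b^2, -4·a·b + 4·b - 1], [-8·a·b + 2·a - 2, -4·a^2]].
At the point, J = [[0.000, 23.000], [26.000, -16.000]] (det J = -598.000).
Solving J·Δ = −F gives Δ = (0.605, -0.391).
Then the next iterate is (a, b)₁ = (-1.395, 1.609).
Round to (-1.395, 1.609) and repeat: F = (1.89969, -5.78859), J = [[0.40224, 14.41422], [13.16644, -7.78410]].
Δ = (0.356, -0.142), so (a, b)₂ = (-1.039, 1.467).

(-1.039, 1.467)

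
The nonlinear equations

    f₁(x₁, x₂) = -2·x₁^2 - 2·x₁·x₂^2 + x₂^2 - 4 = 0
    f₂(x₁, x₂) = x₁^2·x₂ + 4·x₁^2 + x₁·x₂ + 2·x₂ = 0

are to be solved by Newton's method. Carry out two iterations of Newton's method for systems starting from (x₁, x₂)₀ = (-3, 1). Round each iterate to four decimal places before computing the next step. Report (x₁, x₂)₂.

(-0.6254, 1.1293)

At (-3, 1): F = (-15.0000, 44.0000).
Jacobian J = [[-4·x₁ - 2·x₂^2, -4·x₁·x₂ + 2·x₂], [2·x₁·x₂ + 8·x₁ + x₂, x₁^2 + x₁ + 2]].
At the point, J = [[10.0000, 14.0000], [-29.0000, 8.0000]] (det J = 486.0000).
Solving J·Δ = −F gives Δ = (1.5144, -0.0103).
Then the next iterate is (x₁, x₂)₁ = (-1.4856, 0.9897).
Round to (-1.4856, 0.9897) and repeat: F = (-4.524200, 11.521406), J = [[3.983388, 7.860593], [-13.835697, 2.721407]].
Δ = (0.8602, 0.1396), so (x₁, x₂)₂ = (-0.6254, 1.1293).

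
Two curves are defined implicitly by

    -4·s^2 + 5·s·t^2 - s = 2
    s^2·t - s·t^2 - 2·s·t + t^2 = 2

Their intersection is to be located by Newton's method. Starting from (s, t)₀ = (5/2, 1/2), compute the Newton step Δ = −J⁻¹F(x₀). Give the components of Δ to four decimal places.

(2.6637, 6.3187)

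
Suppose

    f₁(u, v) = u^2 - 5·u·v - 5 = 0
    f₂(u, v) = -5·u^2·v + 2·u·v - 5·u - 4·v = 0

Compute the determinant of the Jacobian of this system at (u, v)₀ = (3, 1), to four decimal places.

J = [[2·u - 5·v, -5·u], [-10·u·v + 2·v - 5, -5·u^2 + 2·u - 4]].
At the point, J = [[1.0000, -15.0000], [-33.0000, -43.0000]].
det J = -538.0000.

-538.0000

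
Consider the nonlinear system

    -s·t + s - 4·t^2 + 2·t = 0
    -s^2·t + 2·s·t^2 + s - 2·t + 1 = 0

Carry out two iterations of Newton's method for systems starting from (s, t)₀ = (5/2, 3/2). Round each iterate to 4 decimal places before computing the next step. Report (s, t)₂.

At (5/2, 3/2): F = (-7.2500, 2.3750).
Jacobian J = [[-t + 1, -s - 8·t + 2], [-2·s·t + 2·t^2 + 1, -s^2 + 4·s·t - 2]].
At the point, J = [[-0.5000, -12.5000], [-2.0000, 6.7500]] (det J = -28.3750).
Solving J·Δ = −F gives Δ = (-0.6784, -0.5529).
Then the next iterate is (s, t)₁ = (1.8216, 0.9471).
Round to (1.8216, 0.9471) and repeat: F = (-1.597431, 1.052652), J = [[0.0529, -7.3984], [-0.656478, 1.582723]].
Δ = (1.1019, -0.2080), so (s, t)₂ = (2.9235, 0.7391).

(2.9235, 0.7391)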